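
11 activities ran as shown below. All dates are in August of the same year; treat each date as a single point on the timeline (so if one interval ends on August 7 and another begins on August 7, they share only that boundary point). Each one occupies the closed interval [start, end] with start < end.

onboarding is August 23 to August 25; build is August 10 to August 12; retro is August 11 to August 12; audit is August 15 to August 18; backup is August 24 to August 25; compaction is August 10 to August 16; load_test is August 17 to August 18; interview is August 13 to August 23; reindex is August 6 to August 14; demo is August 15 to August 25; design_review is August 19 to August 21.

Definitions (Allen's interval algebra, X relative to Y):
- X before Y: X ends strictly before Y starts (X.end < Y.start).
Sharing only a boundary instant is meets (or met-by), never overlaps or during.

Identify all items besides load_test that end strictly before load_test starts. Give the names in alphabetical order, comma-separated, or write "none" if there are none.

Target load_test = [August 17, August 18].
audit [August 15, August 18] → finished-by → no.
backup [August 24, August 25] → after → no.
build [August 10, August 12] → before → yes.
compaction [August 10, August 16] → before → yes.
demo [August 15, August 25] → contains → no.
design_review [August 19, August 21] → after → no.
interview [August 13, August 23] → contains → no.
onboarding [August 23, August 25] → after → no.
reindex [August 6, August 14] → before → yes.
retro [August 11, August 12] → before → yes.
Result: build, compaction, reindex, retro.

build, compaction, reindex, retro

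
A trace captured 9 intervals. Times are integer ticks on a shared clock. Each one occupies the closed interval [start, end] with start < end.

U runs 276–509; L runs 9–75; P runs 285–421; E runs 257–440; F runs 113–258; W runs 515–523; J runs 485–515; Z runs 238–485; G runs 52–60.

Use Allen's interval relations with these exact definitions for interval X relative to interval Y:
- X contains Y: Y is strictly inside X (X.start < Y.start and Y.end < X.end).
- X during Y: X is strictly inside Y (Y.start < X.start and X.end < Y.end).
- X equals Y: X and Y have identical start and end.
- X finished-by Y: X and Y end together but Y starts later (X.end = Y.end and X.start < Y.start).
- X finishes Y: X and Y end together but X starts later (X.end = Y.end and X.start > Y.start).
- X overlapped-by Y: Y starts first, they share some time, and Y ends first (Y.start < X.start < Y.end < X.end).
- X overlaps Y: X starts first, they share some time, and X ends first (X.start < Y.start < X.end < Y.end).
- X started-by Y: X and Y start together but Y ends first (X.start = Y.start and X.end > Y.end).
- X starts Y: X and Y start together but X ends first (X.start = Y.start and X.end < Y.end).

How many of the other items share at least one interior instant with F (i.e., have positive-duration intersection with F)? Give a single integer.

2

Target F = [113, 258].
E [257, 440] → overlapped-by → counts.
G [52, 60] → before → no.
J [485, 515] → after → no.
L [9, 75] → before → no.
P [285, 421] → after → no.
U [276, 509] → after → no.
W [515, 523] → after → no.
Z [238, 485] → overlapped-by → counts.
Total: 2.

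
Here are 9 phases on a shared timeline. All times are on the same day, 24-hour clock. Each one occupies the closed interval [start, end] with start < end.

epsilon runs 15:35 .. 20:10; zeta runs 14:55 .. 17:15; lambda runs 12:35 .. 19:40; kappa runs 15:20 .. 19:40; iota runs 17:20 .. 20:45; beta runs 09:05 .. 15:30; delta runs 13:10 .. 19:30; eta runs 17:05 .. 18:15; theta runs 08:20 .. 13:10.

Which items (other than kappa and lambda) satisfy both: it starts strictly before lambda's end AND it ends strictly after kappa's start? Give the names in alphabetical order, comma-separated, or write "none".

beta, delta, epsilon, eta, iota, zeta

Conditions: its start is strictly before lambda's end (X.start < 19:40) AND its end is strictly after kappa's start (X.end > 15:20).
beta: start 09:05 < 19:40? ✓; end 15:30 > 15:20? ✓ → yes.
delta: start 13:10 < 19:40? ✓; end 19:30 > 15:20? ✓ → yes.
epsilon: start 15:35 < 19:40? ✓; end 20:10 > 15:20? ✓ → yes.
eta: start 17:05 < 19:40? ✓; end 18:15 > 15:20? ✓ → yes.
iota: start 17:20 < 19:40? ✓; end 20:45 > 15:20? ✓ → yes.
theta: start 08:20 < 19:40? ✓; end 13:10 > 15:20? ✗ → no.
zeta: start 14:55 < 19:40? ✓; end 17:15 > 15:20? ✓ → yes.
Result: beta, delta, epsilon, eta, iota, zeta.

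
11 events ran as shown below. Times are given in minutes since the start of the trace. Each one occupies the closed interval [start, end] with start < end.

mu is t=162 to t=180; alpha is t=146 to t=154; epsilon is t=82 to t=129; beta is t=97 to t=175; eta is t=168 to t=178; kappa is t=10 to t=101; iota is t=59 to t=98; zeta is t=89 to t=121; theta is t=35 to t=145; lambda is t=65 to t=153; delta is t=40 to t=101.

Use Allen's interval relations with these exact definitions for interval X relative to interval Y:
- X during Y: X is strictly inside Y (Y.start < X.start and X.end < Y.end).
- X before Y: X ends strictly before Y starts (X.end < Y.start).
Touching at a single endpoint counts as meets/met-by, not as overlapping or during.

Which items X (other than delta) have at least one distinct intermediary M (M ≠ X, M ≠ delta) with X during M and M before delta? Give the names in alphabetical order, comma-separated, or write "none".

Target delta = [t=40, t=101].
Intermediaries M with M before delta: none.
Union: none.

none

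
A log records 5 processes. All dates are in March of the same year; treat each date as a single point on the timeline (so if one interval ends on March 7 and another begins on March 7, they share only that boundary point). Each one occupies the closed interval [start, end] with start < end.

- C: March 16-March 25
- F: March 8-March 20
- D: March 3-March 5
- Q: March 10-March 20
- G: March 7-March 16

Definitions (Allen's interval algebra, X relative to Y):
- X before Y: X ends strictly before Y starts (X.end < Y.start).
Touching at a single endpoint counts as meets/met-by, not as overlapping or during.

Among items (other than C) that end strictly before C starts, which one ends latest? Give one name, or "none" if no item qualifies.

D

Target C = [March 16, March 25].
D [March 3, March 5] → before → candidate.
F [March 8, March 20] → overlaps → excluded.
G [March 7, March 16] → meets → excluded.
Q [March 10, March 20] → overlaps → excluded.
Among candidates, latest end is March 5 → D.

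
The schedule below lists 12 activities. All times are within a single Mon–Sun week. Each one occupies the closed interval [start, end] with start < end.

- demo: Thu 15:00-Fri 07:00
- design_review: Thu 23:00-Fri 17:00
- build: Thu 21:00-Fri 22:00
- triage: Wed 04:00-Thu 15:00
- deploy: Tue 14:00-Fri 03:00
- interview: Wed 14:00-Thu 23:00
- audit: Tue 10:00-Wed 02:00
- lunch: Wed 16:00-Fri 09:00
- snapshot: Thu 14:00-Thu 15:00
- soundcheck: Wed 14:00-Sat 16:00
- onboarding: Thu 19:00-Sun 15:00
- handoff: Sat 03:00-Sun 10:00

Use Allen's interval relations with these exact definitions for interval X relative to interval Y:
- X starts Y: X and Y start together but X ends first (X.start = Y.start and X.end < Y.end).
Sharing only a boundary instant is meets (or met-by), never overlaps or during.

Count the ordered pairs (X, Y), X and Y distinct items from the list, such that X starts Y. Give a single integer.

1

Checking all 132 ordered pairs for relation 'starts'; matching pairs in alphabetical order:
(interview, soundcheck): interview starts soundcheck ✓
Count: 1.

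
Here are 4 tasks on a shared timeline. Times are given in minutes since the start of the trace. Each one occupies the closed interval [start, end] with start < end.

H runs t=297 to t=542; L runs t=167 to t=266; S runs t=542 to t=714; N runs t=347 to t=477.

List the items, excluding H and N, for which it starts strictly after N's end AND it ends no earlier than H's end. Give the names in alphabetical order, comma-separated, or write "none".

S

Conditions: its start is strictly after N's end (X.start > t=477) AND its end is no earlier than H's end (X.end >= t=542).
L: start t=167 > t=477? ✗; end t=266 >= t=542? ✗ → no.
S: start t=542 > t=477? ✓; end t=714 >= t=542? ✓ → yes.
Result: S.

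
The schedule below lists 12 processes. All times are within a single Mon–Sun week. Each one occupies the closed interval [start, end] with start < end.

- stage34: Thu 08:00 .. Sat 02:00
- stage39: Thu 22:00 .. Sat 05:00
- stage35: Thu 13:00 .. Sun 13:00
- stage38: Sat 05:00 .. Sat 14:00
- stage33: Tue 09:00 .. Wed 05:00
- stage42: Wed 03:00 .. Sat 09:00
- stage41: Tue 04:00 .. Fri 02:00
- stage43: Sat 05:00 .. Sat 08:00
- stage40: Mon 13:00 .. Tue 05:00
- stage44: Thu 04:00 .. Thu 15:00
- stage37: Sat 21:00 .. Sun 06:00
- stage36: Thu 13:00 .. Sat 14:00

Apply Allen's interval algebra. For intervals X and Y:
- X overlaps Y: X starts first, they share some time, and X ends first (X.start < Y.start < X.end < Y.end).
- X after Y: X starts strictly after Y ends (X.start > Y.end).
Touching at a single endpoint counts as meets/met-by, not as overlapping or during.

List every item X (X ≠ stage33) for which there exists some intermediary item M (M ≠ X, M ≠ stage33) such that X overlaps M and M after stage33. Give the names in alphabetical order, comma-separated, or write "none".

stage34, stage41, stage42, stage44

Target stage33 = [Tue 09:00, Wed 05:00].
Intermediaries M with M after stage33: stage34, stage35, stage36, stage37, stage38, stage39, stage43, stage44.
Via stage34 — items with X overlaps stage34: stage41, stage44.
Via stage35 — items with X overlaps stage35: stage34, stage41, stage42, stage44.
Via stage36 — items with X overlaps stage36: stage34, stage41, stage42, stage44.
Via stage37 — items with X overlaps stage37: none.
Via stage38 — items with X overlaps stage38: stage42.
Via stage39 — items with X overlaps stage39: stage34, stage41.
Via stage43 — items with X overlaps stage43: none.
Via stage44 — items with X overlaps stage44: none.
Union: stage34, stage41, stage42, stage44.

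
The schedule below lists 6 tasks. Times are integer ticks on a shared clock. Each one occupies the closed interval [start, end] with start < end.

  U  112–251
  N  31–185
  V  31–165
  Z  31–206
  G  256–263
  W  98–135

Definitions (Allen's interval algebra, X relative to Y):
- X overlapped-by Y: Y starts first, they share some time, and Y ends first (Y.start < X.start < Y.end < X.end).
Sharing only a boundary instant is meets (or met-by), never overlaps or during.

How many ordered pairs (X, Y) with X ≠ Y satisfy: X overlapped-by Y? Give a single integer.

4

Checking all 30 ordered pairs for relation 'overlapped-by'; matching pairs in alphabetical order:
(U, N): U overlapped-by N ✓
(U, V): U overlapped-by V ✓
(U, W): U overlapped-by W ✓
(U, Z): U overlapped-by Z ✓
Count: 4.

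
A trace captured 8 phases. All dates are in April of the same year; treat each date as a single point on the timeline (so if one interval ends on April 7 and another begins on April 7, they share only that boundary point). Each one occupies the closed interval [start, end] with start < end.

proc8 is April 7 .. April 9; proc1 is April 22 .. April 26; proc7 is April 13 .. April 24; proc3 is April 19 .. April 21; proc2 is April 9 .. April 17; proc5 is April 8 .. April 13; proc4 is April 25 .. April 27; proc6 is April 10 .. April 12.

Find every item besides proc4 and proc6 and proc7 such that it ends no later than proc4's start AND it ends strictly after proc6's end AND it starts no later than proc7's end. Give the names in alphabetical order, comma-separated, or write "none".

proc2, proc3, proc5

Conditions: its end is no later than proc4's start (X.end <= April 25) AND its end is strictly after proc6's end (X.end > April 12) AND its start is no later than proc7's end (X.start <= April 24).
proc1: end April 26 <= April 25? ✗; end April 26 > April 12? ✓; start April 22 <= April 24? ✓ → no.
proc2: end April 17 <= April 25? ✓; end April 17 > April 12? ✓; start April 9 <= April 24? ✓ → yes.
proc3: end April 21 <= April 25? ✓; end April 21 > April 12? ✓; start April 19 <= April 24? ✓ → yes.
proc5: end April 13 <= April 25? ✓; end April 13 > April 12? ✓; start April 8 <= April 24? ✓ → yes.
proc8: end April 9 <= April 25? ✓; end April 9 > April 12? ✗; start April 7 <= April 24? ✓ → no.
Result: proc2, proc3, proc5.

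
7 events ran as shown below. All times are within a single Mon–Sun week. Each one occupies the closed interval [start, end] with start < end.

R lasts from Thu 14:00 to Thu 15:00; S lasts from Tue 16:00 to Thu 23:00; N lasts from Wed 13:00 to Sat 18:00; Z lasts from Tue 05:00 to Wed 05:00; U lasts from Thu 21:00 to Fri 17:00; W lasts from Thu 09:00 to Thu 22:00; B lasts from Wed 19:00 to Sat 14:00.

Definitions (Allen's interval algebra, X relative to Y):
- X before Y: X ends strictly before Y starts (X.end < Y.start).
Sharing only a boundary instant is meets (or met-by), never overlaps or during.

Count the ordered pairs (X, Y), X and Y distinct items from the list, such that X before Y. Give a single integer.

Checking all 42 ordered pairs for relation 'before'; matching pairs in alphabetical order:
(R, U): R before U ✓
(Z, B): Z before B ✓
(Z, N): Z before N ✓
(Z, R): Z before R ✓
(Z, U): Z before U ✓
(Z, W): Z before W ✓
Count: 6.

6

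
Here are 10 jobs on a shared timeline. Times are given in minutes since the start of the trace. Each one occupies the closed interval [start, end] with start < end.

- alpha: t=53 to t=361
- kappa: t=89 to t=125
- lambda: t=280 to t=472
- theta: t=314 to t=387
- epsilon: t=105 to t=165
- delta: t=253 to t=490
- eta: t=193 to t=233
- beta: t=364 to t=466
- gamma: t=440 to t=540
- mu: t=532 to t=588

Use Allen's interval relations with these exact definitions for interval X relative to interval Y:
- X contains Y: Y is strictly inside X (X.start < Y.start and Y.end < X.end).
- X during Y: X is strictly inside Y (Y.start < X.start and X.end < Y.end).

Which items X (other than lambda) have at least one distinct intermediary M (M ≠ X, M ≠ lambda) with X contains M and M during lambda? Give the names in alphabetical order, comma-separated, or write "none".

delta

Target lambda = [t=280, t=472].
Intermediaries M with M during lambda: beta, theta.
Via beta — items with X contains beta: delta.
Via theta — items with X contains theta: delta.
Union: delta.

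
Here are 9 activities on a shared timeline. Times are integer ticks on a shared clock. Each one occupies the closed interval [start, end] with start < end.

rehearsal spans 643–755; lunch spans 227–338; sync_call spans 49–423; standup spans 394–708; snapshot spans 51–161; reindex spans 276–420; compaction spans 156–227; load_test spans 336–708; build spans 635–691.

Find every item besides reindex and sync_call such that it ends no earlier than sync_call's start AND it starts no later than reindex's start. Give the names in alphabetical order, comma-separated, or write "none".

Conditions: its end is no earlier than sync_call's start (X.end >= 49) AND its start is no later than reindex's start (X.start <= 276).
build: end 691 >= 49? ✓; start 635 <= 276? ✗ → no.
compaction: end 227 >= 49? ✓; start 156 <= 276? ✓ → yes.
load_test: end 708 >= 49? ✓; start 336 <= 276? ✗ → no.
lunch: end 338 >= 49? ✓; start 227 <= 276? ✓ → yes.
rehearsal: end 755 >= 49? ✓; start 643 <= 276? ✗ → no.
snapshot: end 161 >= 49? ✓; start 51 <= 276? ✓ → yes.
standup: end 708 >= 49? ✓; start 394 <= 276? ✗ → no.
Result: compaction, lunch, snapshot.

compaction, lunch, snapshot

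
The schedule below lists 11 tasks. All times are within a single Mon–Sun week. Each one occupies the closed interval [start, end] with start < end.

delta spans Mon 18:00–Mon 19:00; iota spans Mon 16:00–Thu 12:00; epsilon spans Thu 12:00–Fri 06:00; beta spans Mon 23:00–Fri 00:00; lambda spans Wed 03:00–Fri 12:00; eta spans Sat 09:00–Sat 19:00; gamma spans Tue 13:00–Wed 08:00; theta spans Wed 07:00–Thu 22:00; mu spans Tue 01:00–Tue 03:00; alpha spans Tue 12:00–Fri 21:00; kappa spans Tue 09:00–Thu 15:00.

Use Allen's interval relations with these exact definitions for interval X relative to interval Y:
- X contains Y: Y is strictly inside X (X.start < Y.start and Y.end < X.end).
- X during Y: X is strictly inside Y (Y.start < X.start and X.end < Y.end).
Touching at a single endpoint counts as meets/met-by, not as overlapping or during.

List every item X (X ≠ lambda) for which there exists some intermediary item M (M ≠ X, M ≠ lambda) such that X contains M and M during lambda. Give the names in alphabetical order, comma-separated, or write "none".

alpha, beta

Target lambda = [Wed 03:00, Fri 12:00].
Intermediaries M with M during lambda: epsilon, theta.
Via epsilon — items with X contains epsilon: alpha.
Via theta — items with X contains theta: alpha, beta.
Union: alpha, beta.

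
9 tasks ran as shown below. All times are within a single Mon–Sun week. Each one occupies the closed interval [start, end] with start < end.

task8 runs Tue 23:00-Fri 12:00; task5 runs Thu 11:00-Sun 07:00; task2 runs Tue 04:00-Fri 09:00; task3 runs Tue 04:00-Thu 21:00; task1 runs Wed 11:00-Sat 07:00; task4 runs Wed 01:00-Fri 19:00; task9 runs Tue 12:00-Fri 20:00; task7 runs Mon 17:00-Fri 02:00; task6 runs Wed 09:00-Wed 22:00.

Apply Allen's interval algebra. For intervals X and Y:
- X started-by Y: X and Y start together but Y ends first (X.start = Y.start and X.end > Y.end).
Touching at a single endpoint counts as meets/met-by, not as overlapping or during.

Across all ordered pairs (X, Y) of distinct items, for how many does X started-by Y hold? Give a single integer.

Checking all 72 ordered pairs for relation 'started-by'; matching pairs in alphabetical order:
(task2, task3): task2 started-by task3 ✓
Count: 1.

1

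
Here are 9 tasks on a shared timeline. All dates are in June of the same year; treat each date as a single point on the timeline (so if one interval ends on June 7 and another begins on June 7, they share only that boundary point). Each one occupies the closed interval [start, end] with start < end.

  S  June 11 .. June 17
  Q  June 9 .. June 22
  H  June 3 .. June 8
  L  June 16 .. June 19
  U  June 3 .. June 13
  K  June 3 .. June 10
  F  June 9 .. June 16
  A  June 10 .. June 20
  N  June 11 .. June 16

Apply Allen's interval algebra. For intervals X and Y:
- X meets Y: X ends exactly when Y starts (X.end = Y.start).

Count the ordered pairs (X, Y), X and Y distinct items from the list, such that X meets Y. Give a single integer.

3

Checking all 72 ordered pairs for relation 'meets'; matching pairs in alphabetical order:
(F, L): F meets L ✓
(K, A): K meets A ✓
(N, L): N meets L ✓
Count: 3.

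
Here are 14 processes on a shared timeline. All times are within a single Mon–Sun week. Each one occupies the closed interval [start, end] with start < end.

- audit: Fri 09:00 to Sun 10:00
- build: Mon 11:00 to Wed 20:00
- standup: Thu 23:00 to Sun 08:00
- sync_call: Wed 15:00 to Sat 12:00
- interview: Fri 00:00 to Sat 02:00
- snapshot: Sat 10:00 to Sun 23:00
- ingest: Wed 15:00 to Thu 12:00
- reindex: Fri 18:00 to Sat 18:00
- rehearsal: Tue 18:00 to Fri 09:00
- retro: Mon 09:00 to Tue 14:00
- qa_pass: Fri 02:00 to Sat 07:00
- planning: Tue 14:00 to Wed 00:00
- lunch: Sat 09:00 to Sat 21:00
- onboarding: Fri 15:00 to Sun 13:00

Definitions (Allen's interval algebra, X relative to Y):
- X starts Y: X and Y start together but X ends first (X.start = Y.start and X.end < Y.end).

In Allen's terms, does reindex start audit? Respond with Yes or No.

No

reindex = [Fri 18:00, Sat 18:00], audit = [Fri 09:00, Sun 10:00].
Actual relation of reindex to audit: during.
Asked whether 'starts' holds → No.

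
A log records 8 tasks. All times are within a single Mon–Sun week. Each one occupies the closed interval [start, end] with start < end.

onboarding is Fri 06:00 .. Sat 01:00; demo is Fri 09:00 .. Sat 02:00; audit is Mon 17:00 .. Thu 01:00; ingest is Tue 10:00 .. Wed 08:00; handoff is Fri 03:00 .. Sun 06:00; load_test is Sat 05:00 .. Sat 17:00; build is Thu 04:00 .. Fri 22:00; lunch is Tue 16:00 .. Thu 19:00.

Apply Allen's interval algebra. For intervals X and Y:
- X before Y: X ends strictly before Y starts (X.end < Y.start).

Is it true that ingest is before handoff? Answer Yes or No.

Yes

ingest = [Tue 10:00, Wed 08:00], handoff = [Fri 03:00, Sun 06:00].
Actual relation of ingest to handoff: before.
Asked whether 'before' holds → Yes.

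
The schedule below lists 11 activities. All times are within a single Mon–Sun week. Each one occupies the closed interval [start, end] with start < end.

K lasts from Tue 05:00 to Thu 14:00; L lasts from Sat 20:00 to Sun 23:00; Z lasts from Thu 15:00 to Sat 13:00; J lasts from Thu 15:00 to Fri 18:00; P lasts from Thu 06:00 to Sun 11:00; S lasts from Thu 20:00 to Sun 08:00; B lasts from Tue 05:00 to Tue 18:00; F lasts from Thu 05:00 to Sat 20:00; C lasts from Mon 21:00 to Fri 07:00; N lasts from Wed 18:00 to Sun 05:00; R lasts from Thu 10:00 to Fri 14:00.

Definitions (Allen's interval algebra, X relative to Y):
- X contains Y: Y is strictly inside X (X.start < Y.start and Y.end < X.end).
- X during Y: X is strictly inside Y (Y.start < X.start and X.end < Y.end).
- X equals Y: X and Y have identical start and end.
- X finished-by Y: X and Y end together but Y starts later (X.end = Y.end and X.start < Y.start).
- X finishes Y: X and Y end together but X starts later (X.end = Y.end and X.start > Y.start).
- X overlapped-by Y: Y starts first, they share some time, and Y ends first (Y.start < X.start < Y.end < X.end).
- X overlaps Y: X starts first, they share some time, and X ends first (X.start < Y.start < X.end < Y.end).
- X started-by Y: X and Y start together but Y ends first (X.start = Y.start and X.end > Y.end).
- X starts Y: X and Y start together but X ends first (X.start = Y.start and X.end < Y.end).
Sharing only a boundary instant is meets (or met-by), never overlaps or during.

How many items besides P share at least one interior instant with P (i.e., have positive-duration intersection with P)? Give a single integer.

Target P = [Thu 06:00, Sun 11:00].
B [Tue 05:00, Tue 18:00] → before → no.
C [Mon 21:00, Fri 07:00] → overlaps → counts.
F [Thu 05:00, Sat 20:00] → overlaps → counts.
J [Thu 15:00, Fri 18:00] → during → counts.
K [Tue 05:00, Thu 14:00] → overlaps → counts.
L [Sat 20:00, Sun 23:00] → overlapped-by → counts.
N [Wed 18:00, Sun 05:00] → overlaps → counts.
R [Thu 10:00, Fri 14:00] → during → counts.
S [Thu 20:00, Sun 08:00] → during → counts.
Z [Thu 15:00, Sat 13:00] → during → counts.
Total: 9.

9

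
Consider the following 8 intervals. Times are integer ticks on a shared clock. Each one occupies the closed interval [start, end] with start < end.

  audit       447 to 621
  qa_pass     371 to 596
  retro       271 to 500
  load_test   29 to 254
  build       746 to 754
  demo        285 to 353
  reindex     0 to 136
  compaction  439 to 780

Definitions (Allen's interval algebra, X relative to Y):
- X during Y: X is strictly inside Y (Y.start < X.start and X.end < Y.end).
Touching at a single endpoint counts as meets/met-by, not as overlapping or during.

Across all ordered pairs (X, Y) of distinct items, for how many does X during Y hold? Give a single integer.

3

Checking all 56 ordered pairs for relation 'during'; matching pairs in alphabetical order:
(audit, compaction): audit during compaction ✓
(build, compaction): build during compaction ✓
(demo, retro): demo during retro ✓
Count: 3.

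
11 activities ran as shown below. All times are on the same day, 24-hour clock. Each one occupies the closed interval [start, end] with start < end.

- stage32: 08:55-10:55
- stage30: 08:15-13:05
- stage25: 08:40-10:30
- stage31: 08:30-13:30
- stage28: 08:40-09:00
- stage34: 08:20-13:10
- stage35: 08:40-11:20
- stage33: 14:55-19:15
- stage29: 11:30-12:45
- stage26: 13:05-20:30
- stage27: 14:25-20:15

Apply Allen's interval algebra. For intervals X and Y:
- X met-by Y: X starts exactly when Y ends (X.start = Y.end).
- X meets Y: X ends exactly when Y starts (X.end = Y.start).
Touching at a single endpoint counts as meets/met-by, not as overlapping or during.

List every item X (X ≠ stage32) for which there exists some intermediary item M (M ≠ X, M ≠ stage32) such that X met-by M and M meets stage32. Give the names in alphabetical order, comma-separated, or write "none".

Target stage32 = [08:55, 10:55].
Intermediaries M with M meets stage32: none.
Union: none.

none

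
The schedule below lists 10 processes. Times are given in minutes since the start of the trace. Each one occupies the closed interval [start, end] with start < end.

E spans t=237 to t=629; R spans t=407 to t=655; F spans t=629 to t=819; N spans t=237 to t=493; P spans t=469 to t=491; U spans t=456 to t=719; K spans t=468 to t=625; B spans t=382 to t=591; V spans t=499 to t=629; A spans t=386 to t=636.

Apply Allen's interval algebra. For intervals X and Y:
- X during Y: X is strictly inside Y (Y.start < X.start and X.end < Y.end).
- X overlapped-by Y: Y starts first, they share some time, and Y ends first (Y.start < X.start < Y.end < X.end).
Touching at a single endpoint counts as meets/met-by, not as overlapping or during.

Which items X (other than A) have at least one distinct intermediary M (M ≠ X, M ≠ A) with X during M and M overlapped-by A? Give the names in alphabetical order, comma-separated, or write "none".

Target A = [t=386, t=636].
Intermediaries M with M overlapped-by A: F, R, U.
Via F — items with X during F: none.
Via R — items with X during R: K, P, V.
Via U — items with X during U: K, P, V.
Union: K, P, V.

K, P, V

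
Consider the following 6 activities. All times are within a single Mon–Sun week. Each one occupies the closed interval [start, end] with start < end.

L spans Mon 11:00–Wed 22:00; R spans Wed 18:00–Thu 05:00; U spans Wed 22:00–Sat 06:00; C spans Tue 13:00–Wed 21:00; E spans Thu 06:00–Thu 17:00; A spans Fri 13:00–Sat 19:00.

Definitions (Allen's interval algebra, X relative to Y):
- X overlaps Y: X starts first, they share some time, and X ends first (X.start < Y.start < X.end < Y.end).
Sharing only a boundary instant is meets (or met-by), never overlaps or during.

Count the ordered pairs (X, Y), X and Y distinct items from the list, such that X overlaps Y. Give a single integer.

Checking all 30 ordered pairs for relation 'overlaps'; matching pairs in alphabetical order:
(C, R): C overlaps R ✓
(L, R): L overlaps R ✓
(R, U): R overlaps U ✓
(U, A): U overlaps A ✓
Count: 4.

4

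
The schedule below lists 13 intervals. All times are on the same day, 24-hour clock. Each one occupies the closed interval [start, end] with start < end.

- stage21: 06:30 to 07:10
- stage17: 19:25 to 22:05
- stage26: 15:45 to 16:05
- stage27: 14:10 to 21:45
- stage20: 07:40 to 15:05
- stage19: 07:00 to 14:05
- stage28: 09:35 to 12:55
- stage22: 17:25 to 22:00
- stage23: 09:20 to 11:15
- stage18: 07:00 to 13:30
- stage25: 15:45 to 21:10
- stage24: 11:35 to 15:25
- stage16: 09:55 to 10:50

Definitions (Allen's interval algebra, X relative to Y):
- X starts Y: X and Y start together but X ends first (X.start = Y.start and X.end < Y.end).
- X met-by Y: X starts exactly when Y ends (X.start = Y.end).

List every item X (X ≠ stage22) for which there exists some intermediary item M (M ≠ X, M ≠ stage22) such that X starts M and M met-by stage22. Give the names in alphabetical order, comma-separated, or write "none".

none

Target stage22 = [17:25, 22:00].
Intermediaries M with M met-by stage22: none.
Union: none.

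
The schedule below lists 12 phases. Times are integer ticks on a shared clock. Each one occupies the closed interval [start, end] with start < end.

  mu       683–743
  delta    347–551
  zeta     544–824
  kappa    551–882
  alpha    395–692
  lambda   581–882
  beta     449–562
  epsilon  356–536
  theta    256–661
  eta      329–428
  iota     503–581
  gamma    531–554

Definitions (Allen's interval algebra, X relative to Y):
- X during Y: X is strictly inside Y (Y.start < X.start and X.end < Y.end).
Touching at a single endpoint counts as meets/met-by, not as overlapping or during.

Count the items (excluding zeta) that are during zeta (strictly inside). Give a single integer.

1

Target zeta = [544, 824].
alpha [395, 692] → overlaps → no.
beta [449, 562] → overlaps → no.
delta [347, 551] → overlaps → no.
epsilon [356, 536] → before → no.
eta [329, 428] → before → no.
gamma [531, 554] → overlaps → no.
iota [503, 581] → overlaps → no.
kappa [551, 882] → overlapped-by → no.
lambda [581, 882] → overlapped-by → no.
mu [683, 743] → during → counts.
theta [256, 661] → overlaps → no.
Total: 1.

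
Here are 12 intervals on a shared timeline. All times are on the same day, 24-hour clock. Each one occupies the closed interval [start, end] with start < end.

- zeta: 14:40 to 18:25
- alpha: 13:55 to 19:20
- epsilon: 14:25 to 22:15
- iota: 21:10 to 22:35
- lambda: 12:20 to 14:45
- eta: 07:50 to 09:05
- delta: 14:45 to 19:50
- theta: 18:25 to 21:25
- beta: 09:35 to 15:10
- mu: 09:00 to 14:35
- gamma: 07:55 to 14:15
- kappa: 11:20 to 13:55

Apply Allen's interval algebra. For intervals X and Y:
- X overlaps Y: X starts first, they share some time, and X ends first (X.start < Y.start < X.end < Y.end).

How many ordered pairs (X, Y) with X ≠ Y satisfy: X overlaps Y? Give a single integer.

Checking all 132 ordered pairs for relation 'overlaps'; matching pairs in alphabetical order:
(alpha, delta): alpha overlaps delta ✓
(alpha, epsilon): alpha overlaps epsilon ✓
(alpha, theta): alpha overlaps theta ✓
(beta, alpha): beta overlaps alpha ✓
(beta, delta): beta overlaps delta ✓
(beta, epsilon): beta overlaps epsilon ✓
(beta, zeta): beta overlaps zeta ✓
(delta, theta): delta overlaps theta ✓
(epsilon, iota): epsilon overlaps iota ✓
(eta, gamma): eta overlaps gamma ✓
(eta, mu): eta overlaps mu ✓
(gamma, alpha): gamma overlaps alpha ✓
(gamma, beta): gamma overlaps beta ✓
(gamma, lambda): gamma overlaps lambda ✓
(gamma, mu): gamma overlaps mu ✓
(kappa, lambda): kappa overlaps lambda ✓
(lambda, alpha): lambda overlaps alpha ✓
(lambda, epsilon): lambda overlaps epsilon ✓
(lambda, zeta): lambda overlaps zeta ✓
(mu, alpha): mu overlaps alpha ✓
(mu, beta): mu overlaps beta ✓
(mu, epsilon): mu overlaps epsilon ✓
(mu, lambda): mu overlaps lambda ✓
(theta, iota): theta overlaps iota ✓
... plus 1 further pairs not listed.
Count: 25.

25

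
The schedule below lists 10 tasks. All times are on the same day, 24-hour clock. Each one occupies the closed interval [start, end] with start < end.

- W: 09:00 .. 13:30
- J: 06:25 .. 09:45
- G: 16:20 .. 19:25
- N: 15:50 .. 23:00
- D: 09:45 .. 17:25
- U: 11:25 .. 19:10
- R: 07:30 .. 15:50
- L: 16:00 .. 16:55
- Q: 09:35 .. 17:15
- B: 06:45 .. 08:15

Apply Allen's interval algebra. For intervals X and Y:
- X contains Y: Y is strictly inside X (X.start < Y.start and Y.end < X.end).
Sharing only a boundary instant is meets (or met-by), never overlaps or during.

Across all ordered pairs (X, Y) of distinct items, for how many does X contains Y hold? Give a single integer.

7

Checking all 90 ordered pairs for relation 'contains'; matching pairs in alphabetical order:
(D, L): D contains L ✓
(J, B): J contains B ✓
(N, G): N contains G ✓
(N, L): N contains L ✓
(Q, L): Q contains L ✓
(R, W): R contains W ✓
(U, L): U contains L ✓
Count: 7.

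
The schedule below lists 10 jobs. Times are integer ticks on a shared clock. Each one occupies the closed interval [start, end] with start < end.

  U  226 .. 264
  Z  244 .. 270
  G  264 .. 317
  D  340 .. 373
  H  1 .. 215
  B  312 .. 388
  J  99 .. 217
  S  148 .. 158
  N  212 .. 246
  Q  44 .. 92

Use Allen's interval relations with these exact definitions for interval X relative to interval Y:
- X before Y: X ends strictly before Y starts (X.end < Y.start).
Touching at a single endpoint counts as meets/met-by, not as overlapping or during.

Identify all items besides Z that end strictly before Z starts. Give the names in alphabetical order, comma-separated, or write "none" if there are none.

Target Z = [244, 270].
B [312, 388] → after → no.
D [340, 373] → after → no.
G [264, 317] → overlapped-by → no.
H [1, 215] → before → yes.
J [99, 217] → before → yes.
N [212, 246] → overlaps → no.
Q [44, 92] → before → yes.
S [148, 158] → before → yes.
U [226, 264] → overlaps → no.
Result: H, J, Q, S.

H, J, Q, S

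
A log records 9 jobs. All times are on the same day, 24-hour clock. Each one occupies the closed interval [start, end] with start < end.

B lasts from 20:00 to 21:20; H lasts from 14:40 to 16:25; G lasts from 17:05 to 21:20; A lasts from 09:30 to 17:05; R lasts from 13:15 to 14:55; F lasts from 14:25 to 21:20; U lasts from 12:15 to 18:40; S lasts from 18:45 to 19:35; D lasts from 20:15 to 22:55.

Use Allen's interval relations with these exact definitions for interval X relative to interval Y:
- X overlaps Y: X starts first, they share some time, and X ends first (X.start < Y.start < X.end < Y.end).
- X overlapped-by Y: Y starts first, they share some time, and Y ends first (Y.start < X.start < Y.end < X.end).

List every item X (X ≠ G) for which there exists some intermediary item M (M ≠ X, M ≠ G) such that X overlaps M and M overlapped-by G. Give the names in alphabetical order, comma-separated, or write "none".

Target G = [17:05, 21:20].
Intermediaries M with M overlapped-by G: D.
Via D — items with X overlaps D: B, F.
Union: B, F.

B, F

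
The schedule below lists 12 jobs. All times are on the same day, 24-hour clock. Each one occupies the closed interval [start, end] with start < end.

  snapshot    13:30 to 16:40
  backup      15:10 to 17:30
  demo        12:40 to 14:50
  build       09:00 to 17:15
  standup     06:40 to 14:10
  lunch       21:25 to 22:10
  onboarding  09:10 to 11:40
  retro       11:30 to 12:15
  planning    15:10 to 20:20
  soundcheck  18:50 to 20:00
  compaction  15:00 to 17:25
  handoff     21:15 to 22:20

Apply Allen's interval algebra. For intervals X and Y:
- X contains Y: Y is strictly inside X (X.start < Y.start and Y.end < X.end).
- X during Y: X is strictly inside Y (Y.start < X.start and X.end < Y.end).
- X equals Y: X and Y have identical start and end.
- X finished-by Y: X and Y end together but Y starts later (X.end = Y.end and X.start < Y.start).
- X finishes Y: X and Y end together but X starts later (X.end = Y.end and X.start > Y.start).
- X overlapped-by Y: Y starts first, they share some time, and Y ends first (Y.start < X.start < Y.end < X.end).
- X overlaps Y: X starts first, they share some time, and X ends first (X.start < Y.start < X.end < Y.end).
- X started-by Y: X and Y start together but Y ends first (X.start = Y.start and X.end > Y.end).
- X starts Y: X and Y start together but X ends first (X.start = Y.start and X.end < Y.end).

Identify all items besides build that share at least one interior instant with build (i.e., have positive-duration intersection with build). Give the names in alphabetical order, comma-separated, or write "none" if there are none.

Target build = [09:00, 17:15].
backup [15:10, 17:30] → overlapped-by → yes.
compaction [15:00, 17:25] → overlapped-by → yes.
demo [12:40, 14:50] → during → yes.
handoff [21:15, 22:20] → after → no.
lunch [21:25, 22:10] → after → no.
onboarding [09:10, 11:40] → during → yes.
planning [15:10, 20:20] → overlapped-by → yes.
retro [11:30, 12:15] → during → yes.
snapshot [13:30, 16:40] → during → yes.
soundcheck [18:50, 20:00] → after → no.
standup [06:40, 14:10] → overlaps → yes.
Result: backup, compaction, demo, onboarding, planning, retro, snapshot, standup.

backup, compaction, demo, onboarding, planning, retro, snapshot, standup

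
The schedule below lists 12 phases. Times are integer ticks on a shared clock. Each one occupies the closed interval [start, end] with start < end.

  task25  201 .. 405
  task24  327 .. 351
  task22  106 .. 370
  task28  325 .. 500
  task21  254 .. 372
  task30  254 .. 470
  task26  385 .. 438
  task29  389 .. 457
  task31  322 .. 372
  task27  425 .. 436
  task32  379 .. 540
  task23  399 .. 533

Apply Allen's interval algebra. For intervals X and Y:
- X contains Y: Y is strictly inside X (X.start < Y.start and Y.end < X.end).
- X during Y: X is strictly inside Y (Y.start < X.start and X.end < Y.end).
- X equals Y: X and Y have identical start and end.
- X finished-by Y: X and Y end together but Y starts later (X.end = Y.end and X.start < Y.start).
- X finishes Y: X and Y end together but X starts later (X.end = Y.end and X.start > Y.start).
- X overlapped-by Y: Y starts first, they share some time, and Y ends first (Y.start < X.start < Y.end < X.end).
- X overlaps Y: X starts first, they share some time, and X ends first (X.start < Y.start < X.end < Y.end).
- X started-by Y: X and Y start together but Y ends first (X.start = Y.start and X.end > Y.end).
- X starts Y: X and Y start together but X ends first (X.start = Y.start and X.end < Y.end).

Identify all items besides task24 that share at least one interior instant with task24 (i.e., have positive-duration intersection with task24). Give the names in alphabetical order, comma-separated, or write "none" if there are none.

Target task24 = [327, 351].
task21 [254, 372] → contains → yes.
task22 [106, 370] → contains → yes.
task23 [399, 533] → after → no.
task25 [201, 405] → contains → yes.
task26 [385, 438] → after → no.
task27 [425, 436] → after → no.
task28 [325, 500] → contains → yes.
task29 [389, 457] → after → no.
task30 [254, 470] → contains → yes.
task31 [322, 372] → contains → yes.
task32 [379, 540] → after → no.
Result: task21, task22, task25, task28, task30, task31.

task21, task22, task25, task28, task30, task31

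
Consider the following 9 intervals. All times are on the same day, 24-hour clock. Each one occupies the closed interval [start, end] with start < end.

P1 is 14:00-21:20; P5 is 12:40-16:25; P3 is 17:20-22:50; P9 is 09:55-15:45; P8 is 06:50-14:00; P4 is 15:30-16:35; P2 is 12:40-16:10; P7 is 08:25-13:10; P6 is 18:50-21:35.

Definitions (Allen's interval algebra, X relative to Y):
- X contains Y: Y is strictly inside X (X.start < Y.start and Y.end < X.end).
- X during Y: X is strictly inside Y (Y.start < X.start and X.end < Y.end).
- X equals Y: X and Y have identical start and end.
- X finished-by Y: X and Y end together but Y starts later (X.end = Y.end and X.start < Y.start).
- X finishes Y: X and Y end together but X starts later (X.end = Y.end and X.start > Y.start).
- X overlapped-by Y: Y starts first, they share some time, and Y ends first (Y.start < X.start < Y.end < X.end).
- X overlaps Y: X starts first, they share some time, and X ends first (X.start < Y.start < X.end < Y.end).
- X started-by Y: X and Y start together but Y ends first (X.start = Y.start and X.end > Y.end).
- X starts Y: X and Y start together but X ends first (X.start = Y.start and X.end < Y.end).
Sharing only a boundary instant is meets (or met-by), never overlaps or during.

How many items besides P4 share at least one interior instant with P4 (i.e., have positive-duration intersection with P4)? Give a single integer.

4

Target P4 = [15:30, 16:35].
P1 [14:00, 21:20] → contains → counts.
P2 [12:40, 16:10] → overlaps → counts.
P3 [17:20, 22:50] → after → no.
P5 [12:40, 16:25] → overlaps → counts.
P6 [18:50, 21:35] → after → no.
P7 [08:25, 13:10] → before → no.
P8 [06:50, 14:00] → before → no.
P9 [09:55, 15:45] → overlaps → counts.
Total: 4.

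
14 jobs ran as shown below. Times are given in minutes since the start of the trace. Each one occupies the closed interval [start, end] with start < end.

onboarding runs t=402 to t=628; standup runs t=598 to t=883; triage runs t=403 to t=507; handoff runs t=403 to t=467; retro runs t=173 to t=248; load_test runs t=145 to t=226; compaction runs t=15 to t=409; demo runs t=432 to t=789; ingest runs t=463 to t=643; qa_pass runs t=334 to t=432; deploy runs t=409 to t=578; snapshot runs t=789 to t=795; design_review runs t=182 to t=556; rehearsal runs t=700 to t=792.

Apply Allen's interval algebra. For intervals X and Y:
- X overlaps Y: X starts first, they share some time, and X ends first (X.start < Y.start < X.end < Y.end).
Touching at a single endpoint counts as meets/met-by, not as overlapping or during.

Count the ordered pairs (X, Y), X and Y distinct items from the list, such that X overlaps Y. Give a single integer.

31

Checking all 182 ordered pairs for relation 'overlaps'; matching pairs in alphabetical order:
(compaction, design_review): compaction overlaps design_review ✓
(compaction, handoff): compaction overlaps handoff ✓
(compaction, onboarding): compaction overlaps onboarding ✓
(compaction, qa_pass): compaction overlaps qa_pass ✓
(compaction, triage): compaction overlaps triage ✓
(demo, rehearsal): demo overlaps rehearsal ✓
(demo, standup): demo overlaps standup ✓
(deploy, demo): deploy overlaps demo ✓
(deploy, ingest): deploy overlaps ingest ✓
(design_review, demo): design_review overlaps demo ✓
(design_review, deploy): design_review overlaps deploy ✓
(design_review, ingest): design_review overlaps ingest ✓
(design_review, onboarding): design_review overlaps onboarding ✓
(handoff, demo): handoff overlaps demo ✓
(handoff, deploy): handoff overlaps deploy ✓
(handoff, ingest): handoff overlaps ingest ✓
(ingest, standup): ingest overlaps standup ✓
(load_test, design_review): load_test overlaps design_review ✓
(load_test, retro): load_test overlaps retro ✓
(onboarding, demo): onboarding overlaps demo ✓
(onboarding, ingest): onboarding overlaps ingest ✓
(onboarding, standup): onboarding overlaps standup ✓
(qa_pass, deploy): qa_pass overlaps deploy ✓
(qa_pass, handoff): qa_pass overlaps handoff ✓
... plus 7 further pairs not listed.
Count: 31.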